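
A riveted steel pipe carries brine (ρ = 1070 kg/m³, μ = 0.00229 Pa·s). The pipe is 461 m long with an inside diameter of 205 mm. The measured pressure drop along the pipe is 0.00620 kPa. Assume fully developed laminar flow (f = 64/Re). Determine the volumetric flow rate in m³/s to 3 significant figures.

Q ≈ 2.55×10^-4 m³/s

For laminar flow, f = 64/Re with Re = ρVD/μ, so Darcy-Weisbach reduces to ΔP = 32μLV/D². Solving for V: V = ΔP·D²/(32μL) = 6.2·(0.205)²/(32·0.00229·461) = 0.007713 m/s.
Check: Re = ρVD/μ = 1070·0.007713·0.205/0.00229 = 738.8 < 2300, so the laminar assumption holds.
Q = V·A = 0.007713·(π/4·0.205²) = 0.0002546 m³/s = 2.55×10^-4 m³/s.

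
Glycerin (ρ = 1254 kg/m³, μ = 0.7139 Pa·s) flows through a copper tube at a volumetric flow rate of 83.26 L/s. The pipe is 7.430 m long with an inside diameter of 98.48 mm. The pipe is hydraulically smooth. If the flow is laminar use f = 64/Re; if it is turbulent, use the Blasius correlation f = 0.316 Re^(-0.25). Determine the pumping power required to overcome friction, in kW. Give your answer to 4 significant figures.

Q = 83.26 L/s = 83.26/1000 = 0.08326 m³/s.
Cross-sectional area A = πD²/4 = π(0.09848)²/4 = 0.007617 m²; mean velocity V = Q/A = 0.08326/0.007617 = 10.93 m/s.
Reynolds number Re = ρVD/μ = 1254 · 10.93 · 0.09848 / 0.714 = 1891.
Re < 2300 → laminar flow, so f = 64/Re = 64/1891 = 0.03385 (the turbulent correlation is not needed).
Darcy-Weisbach: ΔP = f(L/D)(ρV²/2) = 0.03385·(7.43/0.09848)·(1254·10.93²/2) = 0.03385·75.45·7.491e+04 = 1.913e+05 Pa.
Pumping power P = QΔP = 0.08326·1.913e+05 = 15928 W = 15.93 kW.

P ≈ 15.93 kW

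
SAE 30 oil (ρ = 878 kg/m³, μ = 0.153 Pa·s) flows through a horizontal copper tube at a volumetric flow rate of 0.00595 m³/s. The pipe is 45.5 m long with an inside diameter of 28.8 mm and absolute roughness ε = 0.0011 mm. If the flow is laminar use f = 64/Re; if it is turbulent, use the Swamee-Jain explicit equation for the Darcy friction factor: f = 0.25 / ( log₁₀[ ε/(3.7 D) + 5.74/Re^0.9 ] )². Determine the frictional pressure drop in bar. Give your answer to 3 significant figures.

ΔP ≈ 24.5 bar

Cross-sectional area A = πD²/4 = π(0.0288)²/4 = 0.0006514 m²; mean velocity V = Q/A = 0.00595/0.0006514 = 9.134 m/s.
Reynolds number Re = ρVD/μ = 878 · 9.134 · 0.0288 / 0.153 = 1510.
Re < 2300 → laminar flow, so f = 64/Re = 64/1510 = 0.0424 (the turbulent correlation is not needed).
Darcy-Weisbach: ΔP = f(L/D)(ρV²/2) = 0.0424·(45.5/0.0288)·(878·9.134²/2) = 0.0424·1580·3.662e+04 = 2.453e+06 Pa.
ΔP = 2.453e+06 Pa = 24.5 bar.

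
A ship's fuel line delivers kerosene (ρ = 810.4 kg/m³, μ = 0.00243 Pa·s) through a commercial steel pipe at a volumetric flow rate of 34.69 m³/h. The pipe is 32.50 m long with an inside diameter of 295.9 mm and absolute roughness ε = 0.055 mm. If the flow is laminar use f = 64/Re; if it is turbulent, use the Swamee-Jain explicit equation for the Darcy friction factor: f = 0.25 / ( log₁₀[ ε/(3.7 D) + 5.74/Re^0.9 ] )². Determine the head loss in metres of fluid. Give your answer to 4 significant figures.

Q = 34.69 m³/h = 34.69/3600 = 0.009636 m³/s.
Cross-sectional area A = πD²/4 = π(0.2959)²/4 = 0.06877 m²; mean velocity V = Q/A = 0.009636/0.06877 = 0.1401 m/s.
Reynolds number Re = ρVD/μ = 810.4 · 0.1401 · 0.2959 / 0.00243 = 1.383e+04.
Re > 4000 → turbulent. Relative roughness ε/D = 5.5e-05/0.2959 = 0.000186. Swamee-Jain: f = 0.25/(log₁₀[0.000186/3.7 + 5.74/1.383e+04^0.9])² = 0.25/(log₁₀[5.02e-05 + 0.00108])² = 0.25/(-2.948)² = 0.02877.
Darcy-Weisbach: ΔP = f(L/D)(ρV²/2) = 0.02877·(32.5/0.2959)·(810.4·0.1401²/2) = 0.02877·109.8·7.956 = 25.14 Pa.
Head loss h_f = ΔP/(ρg) = 25.14/(810.4·9.81) = 0.003162 m.

h_f ≈ 0.003162 m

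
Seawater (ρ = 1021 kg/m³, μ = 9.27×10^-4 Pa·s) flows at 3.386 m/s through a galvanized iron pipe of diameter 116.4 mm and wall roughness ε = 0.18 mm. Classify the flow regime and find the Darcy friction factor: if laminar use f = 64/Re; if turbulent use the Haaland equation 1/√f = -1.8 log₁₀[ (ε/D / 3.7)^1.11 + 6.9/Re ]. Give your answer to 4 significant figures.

f ≈ 0.02238

Re = ρVD/μ = 1021·3.386·0.1164/0.000927 = 4.341e+05.
Re > 4000 → turbulent. ε/D = 0.00018/0.1164 = 0.00155; Haaland: 1/√f = -1.8 log₁₀[0.000178 + 1.59e-05] = 6.684, so f = 0.02238.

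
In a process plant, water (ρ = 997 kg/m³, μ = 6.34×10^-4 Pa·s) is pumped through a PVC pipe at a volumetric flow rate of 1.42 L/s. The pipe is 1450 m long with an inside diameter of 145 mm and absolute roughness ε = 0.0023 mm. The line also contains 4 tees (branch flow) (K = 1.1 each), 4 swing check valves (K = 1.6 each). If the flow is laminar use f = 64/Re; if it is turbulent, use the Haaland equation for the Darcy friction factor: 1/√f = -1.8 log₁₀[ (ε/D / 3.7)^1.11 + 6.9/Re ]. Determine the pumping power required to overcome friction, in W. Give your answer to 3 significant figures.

Q = 1.42 L/s = 1.42/1000 = 0.00142 m³/s.
Cross-sectional area A = πD²/4 = π(0.145)²/4 = 0.01651 m²; mean velocity V = Q/A = 0.00142/0.01651 = 0.08599 m/s.
Reynolds number Re = ρVD/μ = 997 · 0.08599 · 0.145 / 0.000634 = 1.961e+04.
Re > 4000 → turbulent. Relative roughness ε/D = 2.3e-06/0.145 = 1.59e-05. Haaland: 1/√f = -1.8 log₁₀[(1.59e-05/3.7)^1.11 + 6.9/1.961e+04] = -1.8 log₁₀[1.1e-06 + 0.000352] = 6.214, so f = 0.0259.
Total minor-loss coefficient ΣK = 4·1.1 + 4·1.6 = 10.8.
ΔP = [f·L/D + ΣK]·(ρV²/2) = [0.0259·1450/0.145 + 10.8]·(997·0.08599²/2) = [259 + 10.8]·3.686 = 994.5 Pa.
Pumping power P = QΔP = 0.00142·994.5 = 1.412 W = 1.41 W.

P ≈ 1.41 W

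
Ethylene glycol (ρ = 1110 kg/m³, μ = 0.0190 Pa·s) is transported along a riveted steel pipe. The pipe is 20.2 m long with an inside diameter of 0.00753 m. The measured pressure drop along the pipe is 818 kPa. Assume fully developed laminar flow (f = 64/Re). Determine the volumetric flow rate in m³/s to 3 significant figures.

Q ≈ 1.68×10^-4 m³/s

For laminar flow, f = 64/Re with Re = ρVD/μ, so Darcy-Weisbach reduces to ΔP = 32μLV/D². Solving for V: V = ΔP·D²/(32μL) = 8.18e+05·(0.00753)²/(32·0.019·20.2) = 3.776 m/s.
Check: Re = ρVD/μ = 1110·3.776·0.00753/0.019 = 1661 < 2300, so the laminar assumption holds.
Q = V·A = 3.776·(π/4·0.00753²) = 0.0001682 m³/s = 1.68×10^-4 m³/s.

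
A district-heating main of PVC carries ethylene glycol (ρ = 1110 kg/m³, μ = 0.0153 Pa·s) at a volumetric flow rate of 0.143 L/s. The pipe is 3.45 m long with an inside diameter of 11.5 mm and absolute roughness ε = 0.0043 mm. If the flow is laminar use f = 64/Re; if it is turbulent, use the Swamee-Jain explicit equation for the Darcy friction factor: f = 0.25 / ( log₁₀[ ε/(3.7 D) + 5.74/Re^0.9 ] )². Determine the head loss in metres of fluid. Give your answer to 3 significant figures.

h_f ≈ 1.61 m

Q = 0.143 L/s = 0.143/1000 = 0.000143 m³/s.
Cross-sectional area A = πD²/4 = π(0.0115)²/4 = 0.0001039 m²; mean velocity V = Q/A = 0.000143/0.0001039 = 1.377 m/s.
Reynolds number Re = ρVD/μ = 1110 · 1.377 · 0.0115 / 0.0153 = 1149.
Re < 2300 → laminar flow, so f = 64/Re = 64/1149 = 0.05572 (the turbulent correlation is not needed).
Darcy-Weisbach: ΔP = f(L/D)(ρV²/2) = 0.05572·(3.45/0.0115)·(1110·1.377²/2) = 0.05572·300·1052 = 1.758e+04 Pa.
Head loss h_f = ΔP/(ρg) = 1.758e+04/(1110·9.81) = 1.61 m.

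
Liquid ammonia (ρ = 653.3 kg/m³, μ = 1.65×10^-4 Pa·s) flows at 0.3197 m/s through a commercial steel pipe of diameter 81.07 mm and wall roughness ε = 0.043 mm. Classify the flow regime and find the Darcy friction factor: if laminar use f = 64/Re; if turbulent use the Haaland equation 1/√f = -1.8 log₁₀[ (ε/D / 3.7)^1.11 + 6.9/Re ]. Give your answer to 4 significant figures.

f ≈ 0.02013

Re = ρVD/μ = 653.3·0.3197·0.08107/0.000165 = 1.026e+05.
Re > 4000 → turbulent. ε/D = 4.3e-05/0.08107 = 0.00053; Haaland: 1/√f = -1.8 log₁₀[5.42e-05 + 6.72e-05] = 7.048, so f = 0.02013.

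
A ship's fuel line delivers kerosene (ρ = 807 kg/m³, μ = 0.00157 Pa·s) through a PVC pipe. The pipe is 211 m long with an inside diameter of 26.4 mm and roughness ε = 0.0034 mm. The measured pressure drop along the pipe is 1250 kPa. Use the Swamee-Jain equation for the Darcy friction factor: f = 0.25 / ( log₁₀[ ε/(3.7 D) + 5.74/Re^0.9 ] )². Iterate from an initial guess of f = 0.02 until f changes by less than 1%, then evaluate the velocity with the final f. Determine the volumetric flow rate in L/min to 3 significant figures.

Rearranging Darcy-Weisbach: V = √(2·ΔP·D/(f·L·ρ)). With ε/D = 3.4e-06/0.0264 = 0.000129, iterate starting from f = 0.02:
  f = 0.02 → V = √(2·1.25e+06·0.0264/(0.02·211·807)) = 4.402 m/s; Re = ρVD/μ = 5.974e+04; f → 0.02052
  f = 0.02052 → V = 4.346 m/s; Re = 5.897e+04; f → 0.02058
Converged (Δf/f < 1%). With the final f = 0.02058: V = √(2·1.25e+06·0.0264/(0.02058·211·807)) = 4.34 m/s.
Q = V·A = 4.34·(π/4·0.0264²) = 0.002376 m³/s = 143 L/min.

Q ≈ 143 L/min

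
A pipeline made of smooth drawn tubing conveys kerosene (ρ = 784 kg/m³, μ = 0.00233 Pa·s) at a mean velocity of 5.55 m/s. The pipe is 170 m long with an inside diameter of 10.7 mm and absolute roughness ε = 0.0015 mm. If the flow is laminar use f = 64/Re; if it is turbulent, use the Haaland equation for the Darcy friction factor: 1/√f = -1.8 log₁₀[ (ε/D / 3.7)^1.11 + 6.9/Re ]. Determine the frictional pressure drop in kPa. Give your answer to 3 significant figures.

ΔP ≈ 4980 kPa

Reynolds number Re = ρVD/μ = 784 · 5.55 · 0.0107 / 0.00233 = 1.998e+04.
Re > 4000 → turbulent. Relative roughness ε/D = 1.5e-06/0.0107 = 0.00014. Haaland: 1/√f = -1.8 log₁₀[(0.00014/3.7)^1.11 + 6.9/1.998e+04] = -1.8 log₁₀[1.24e-05 + 0.000345] = 6.204, so f = 0.02598.
Darcy-Weisbach: ΔP = f(L/D)(ρV²/2) = 0.02598·(170/0.0107)·(784·5.55²/2) = 0.02598·1.589e+04·1.207e+04 = 4.985e+06 Pa.
ΔP = 4.985e+06 Pa = 4980 kPa.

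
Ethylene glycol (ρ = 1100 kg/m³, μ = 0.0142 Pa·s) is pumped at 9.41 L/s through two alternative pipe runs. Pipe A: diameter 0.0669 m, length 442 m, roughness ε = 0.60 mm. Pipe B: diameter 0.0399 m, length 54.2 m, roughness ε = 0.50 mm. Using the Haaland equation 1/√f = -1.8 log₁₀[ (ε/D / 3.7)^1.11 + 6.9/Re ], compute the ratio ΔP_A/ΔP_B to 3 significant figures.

ΔP_A/ΔP_B ≈ 0.580

Pipe A: V = Q/A = 0.00941/0.003515 = 2.677 m/s; Re = 1.387e+04; ε/D = 0.00897; Haaland → f = 0.04059; ΔP_A = f(L/D)(ρV²/2) = 1.057e+06 Pa.
Pipe B: V = Q/A = 0.00941/0.00125 = 7.526 m/s; Re = 2.326e+04; ε/D = 0.0125; Haaland → f = 0.0431; ΔP_B = f(L/D)(ρV²/2) = 1.824e+06 Pa.
ΔP_A/ΔP_B = 1.057e+06/1.824e+06 = 0.580.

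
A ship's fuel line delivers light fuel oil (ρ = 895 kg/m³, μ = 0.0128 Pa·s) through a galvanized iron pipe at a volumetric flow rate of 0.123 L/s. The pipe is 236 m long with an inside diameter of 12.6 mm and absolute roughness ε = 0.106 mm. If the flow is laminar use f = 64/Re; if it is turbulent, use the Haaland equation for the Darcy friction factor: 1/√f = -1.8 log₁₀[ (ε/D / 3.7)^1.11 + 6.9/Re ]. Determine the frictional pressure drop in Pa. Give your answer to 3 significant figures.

ΔP ≈ 601000 Pa

Q = 0.123 L/s = 0.123/1000 = 0.000123 m³/s.
Cross-sectional area A = πD²/4 = π(0.0126)²/4 = 0.0001247 m²; mean velocity V = Q/A = 0.000123/0.0001247 = 0.9864 m/s.
Reynolds number Re = ρVD/μ = 895 · 0.9864 · 0.0126 / 0.0128 = 869.1.
Re < 2300 → laminar flow, so f = 64/Re = 64/869.1 = 0.07364 (the turbulent correlation is not needed).
Darcy-Weisbach: ΔP = f(L/D)(ρV²/2) = 0.07364·(236/0.0126)·(895·0.9864²/2) = 0.07364·1.873e+04·435.5 = 6.006e+05 Pa.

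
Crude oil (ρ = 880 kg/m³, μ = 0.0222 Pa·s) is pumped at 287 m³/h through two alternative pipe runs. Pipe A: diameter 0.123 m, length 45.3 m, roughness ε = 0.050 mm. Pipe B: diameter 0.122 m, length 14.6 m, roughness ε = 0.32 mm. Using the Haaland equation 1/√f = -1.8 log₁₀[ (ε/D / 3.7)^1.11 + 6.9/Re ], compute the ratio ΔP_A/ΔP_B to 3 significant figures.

ΔP_A/ΔP_B ≈ 2.47

Pipe A: V = Q/A = 0.07972/0.01188 = 6.709 m/s; Re = 3.271e+04; ε/D = 0.000407; Haaland → f = 0.02382; ΔP_A = f(L/D)(ρV²/2) = 1.737e+05 Pa.
Pipe B: V = Q/A = 0.07972/0.01169 = 6.82 m/s; Re = 3.298e+04; ε/D = 0.00262; Haaland → f = 0.02874; ΔP_B = f(L/D)(ρV²/2) = 7.039e+04 Pa.
ΔP_A/ΔP_B = 1.737e+05/7.039e+04 = 2.47.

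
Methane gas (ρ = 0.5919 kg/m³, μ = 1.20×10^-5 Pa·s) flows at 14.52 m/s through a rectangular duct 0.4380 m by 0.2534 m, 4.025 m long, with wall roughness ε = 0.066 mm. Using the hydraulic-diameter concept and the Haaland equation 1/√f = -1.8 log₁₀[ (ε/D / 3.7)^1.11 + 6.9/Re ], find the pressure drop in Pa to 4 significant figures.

ΔP ≈ 12.99 Pa

Hydraulic diameter D_h = 4A/P = 4·(0.438·0.2534)/(2·(0.438+0.2534)) = 0.444/1.383 = 0.3211 m.
Re = ρVD_h/μ = 0.5919·14.52·0.3211/1.2e-05 = 2.299e+05.
ε/D_h = 6.6e-05/0.3211 = 0.000206; Haaland gives 1/√f = -1.8 log₁₀[1.89e-05+3e-05] = 7.759, so f = 0.01661.
ΔP = f(L/D_h)(ρV²/2) = 0.01661·4.025/0.3211·62.4 = 12.99 Pa.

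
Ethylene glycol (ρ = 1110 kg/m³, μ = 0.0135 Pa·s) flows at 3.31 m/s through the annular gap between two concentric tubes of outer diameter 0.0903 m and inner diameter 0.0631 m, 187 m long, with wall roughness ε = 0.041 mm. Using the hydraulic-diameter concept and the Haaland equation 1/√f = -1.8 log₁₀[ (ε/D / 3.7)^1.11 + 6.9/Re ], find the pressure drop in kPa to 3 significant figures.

Hydraulic diameter D_h = 4A/P = D_o - D_i = 0.0903 - 0.0631 = 0.0272 m.
Re = ρVD_h/μ = 1110·3.31·0.0272/0.0135 = 7403.
ε/D_h = 4.1e-05/0.0272 = 0.00151; Haaland gives 1/√f = -1.8 log₁₀[0.000173+0.000932] = 5.322, so f = 0.0353.
ΔP = f(L/D_h)(ρV²/2) = 0.0353·187/0.0272·6081 = 1.476e+06 Pa.
ΔP = 1480 kPa.

ΔP ≈ 1480 kPa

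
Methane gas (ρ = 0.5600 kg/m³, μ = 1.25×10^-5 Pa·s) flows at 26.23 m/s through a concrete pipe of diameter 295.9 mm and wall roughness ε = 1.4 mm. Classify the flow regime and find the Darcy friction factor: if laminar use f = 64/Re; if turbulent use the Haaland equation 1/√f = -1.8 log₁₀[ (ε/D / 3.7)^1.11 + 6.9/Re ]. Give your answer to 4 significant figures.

f ≈ 0.03018

Re = ρVD/μ = 0.56·26.23·0.2959/1.25e-05 = 3.477e+05.
Re > 4000 → turbulent. ε/D = 0.0014/0.2959 = 0.00473; Haaland: 1/√f = -1.8 log₁₀[0.000615 + 1.98e-05] = 5.756, so f = 0.03018.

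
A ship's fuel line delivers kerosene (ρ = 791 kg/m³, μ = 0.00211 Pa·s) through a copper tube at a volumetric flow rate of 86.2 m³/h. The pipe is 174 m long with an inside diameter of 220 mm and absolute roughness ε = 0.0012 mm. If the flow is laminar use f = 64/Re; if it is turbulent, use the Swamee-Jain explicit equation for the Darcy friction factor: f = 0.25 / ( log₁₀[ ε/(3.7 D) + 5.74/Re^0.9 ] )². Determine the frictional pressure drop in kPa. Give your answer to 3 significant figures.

ΔP ≈ 2.56 kPa

Q = 86.2 m³/h = 86.2/3600 = 0.02394 m³/s.
Cross-sectional area A = πD²/4 = π(0.22)²/4 = 0.03801 m²; mean velocity V = Q/A = 0.02394/0.03801 = 0.6299 m/s.
Reynolds number Re = ρVD/μ = 791 · 0.6299 · 0.22 / 0.00211 = 5.195e+04.
Re > 4000 → turbulent. Relative roughness ε/D = 1.2e-06/0.22 = 5.45e-06. Swamee-Jain: f = 0.25/(log₁₀[5.45e-06/3.7 + 5.74/5.195e+04^0.9])² = 0.25/(log₁₀[1.47e-06 + 0.000327])² = 0.25/(-3.483)² = 0.02061.
Darcy-Weisbach: ΔP = f(L/D)(ρV²/2) = 0.02061·(174/0.22)·(791·0.6299²/2) = 0.02061·790.9·156.9 = 2557 Pa.
ΔP = 2557 Pa = 2.56 kPa.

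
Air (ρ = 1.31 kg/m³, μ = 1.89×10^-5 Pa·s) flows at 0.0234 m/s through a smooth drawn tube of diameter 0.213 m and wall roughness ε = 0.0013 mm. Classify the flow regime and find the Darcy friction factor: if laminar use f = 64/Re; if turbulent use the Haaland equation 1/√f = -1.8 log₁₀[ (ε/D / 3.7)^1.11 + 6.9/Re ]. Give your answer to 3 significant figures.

Re = ρVD/μ = 1.31·0.0234·0.213/1.89e-05 = 345.5.
Re < 2300 → laminar, so f = 64/Re = 0.1853 (roughness is irrelevant in laminar flow).

f ≈ 0.185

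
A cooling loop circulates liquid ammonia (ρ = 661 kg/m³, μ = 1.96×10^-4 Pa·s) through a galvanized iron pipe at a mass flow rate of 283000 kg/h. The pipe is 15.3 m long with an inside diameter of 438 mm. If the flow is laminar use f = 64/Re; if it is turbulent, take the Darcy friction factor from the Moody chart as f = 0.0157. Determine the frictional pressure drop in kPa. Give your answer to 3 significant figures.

ṁ = 283000 kg/h = 283000/3600 = 78.61 kg/s.
A = πD²/4 = π(0.438)²/4 = 0.1507 m²; mean velocity V = ṁ/(ρA) = 78.61/(661 · 0.1507) = 0.7893 m/s.
Reynolds number Re = ρVD/μ = 661 · 0.7893 · 0.438 / 0.000196 = 1.166e+06.
Re > 4000 → turbulent; use the Moody-chart value f = 0.0157.
Darcy-Weisbach: ΔP = f(L/D)(ρV²/2) = 0.0157·(15.3/0.438)·(661·0.7893²/2) = 0.0157·34.93·205.9 = 112.9 Pa.
ΔP = 112.9 Pa = 0.113 kPa.

ΔP ≈ 0.113 kPa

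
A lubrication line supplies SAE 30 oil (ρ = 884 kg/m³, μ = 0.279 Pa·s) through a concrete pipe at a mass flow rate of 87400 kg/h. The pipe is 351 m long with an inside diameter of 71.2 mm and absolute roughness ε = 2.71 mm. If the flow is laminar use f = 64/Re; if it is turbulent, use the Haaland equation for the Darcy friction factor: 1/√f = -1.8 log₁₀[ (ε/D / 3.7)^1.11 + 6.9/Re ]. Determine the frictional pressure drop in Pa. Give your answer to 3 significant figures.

ṁ = 87400 kg/h = 87400/3600 = 24.28 kg/s.
A = πD²/4 = π(0.0712)²/4 = 0.003982 m²; mean velocity V = ṁ/(ρA) = 24.28/(884 · 0.003982) = 6.898 m/s.
Reynolds number Re = ρVD/μ = 884 · 6.898 · 0.0712 / 0.279 = 1556.
Re < 2300 → laminar flow, so f = 64/Re = 64/1556 = 0.04113 (the turbulent correlation is not needed).
Darcy-Weisbach: ΔP = f(L/D)(ρV²/2) = 0.04113·(351/0.0712)·(884·6.898²/2) = 0.04113·4930·2.103e+04 = 4.264e+06 Pa.

ΔP ≈ 4.26×10^6 Pa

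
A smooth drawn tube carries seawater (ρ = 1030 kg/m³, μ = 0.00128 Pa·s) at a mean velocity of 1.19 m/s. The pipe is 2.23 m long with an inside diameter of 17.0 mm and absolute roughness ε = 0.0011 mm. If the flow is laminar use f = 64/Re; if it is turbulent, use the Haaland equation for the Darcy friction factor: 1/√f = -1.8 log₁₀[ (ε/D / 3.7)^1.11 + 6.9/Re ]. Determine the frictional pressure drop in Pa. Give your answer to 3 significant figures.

Reynolds number Re = ρVD/μ = 1030 · 1.19 · 0.017 / 0.00128 = 1.628e+04.
Re > 4000 → turbulent. Relative roughness ε/D = 1.1e-06/0.017 = 6.47e-05. Haaland: 1/√f = -1.8 log₁₀[(6.47e-05/3.7)^1.11 + 6.9/1.628e+04] = -1.8 log₁₀[5.24e-06 + 0.000424] = 6.061, so f = 0.02722.
Darcy-Weisbach: ΔP = f(L/D)(ρV²/2) = 0.02722·(2.23/0.017)·(1030·1.19²/2) = 0.02722·131.2·729.3 = 2604 Pa.

ΔP ≈ 2600 Pa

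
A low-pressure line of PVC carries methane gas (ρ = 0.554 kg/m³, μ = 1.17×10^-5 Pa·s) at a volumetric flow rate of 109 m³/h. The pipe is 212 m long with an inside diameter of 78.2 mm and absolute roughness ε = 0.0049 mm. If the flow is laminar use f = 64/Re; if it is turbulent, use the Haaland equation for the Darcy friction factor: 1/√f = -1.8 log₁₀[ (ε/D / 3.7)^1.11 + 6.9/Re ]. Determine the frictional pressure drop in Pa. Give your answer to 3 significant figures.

Q = 109 m³/h = 109/3600 = 0.03028 m³/s.
Cross-sectional area A = πD²/4 = π(0.0782)²/4 = 0.004803 m²; mean velocity V = Q/A = 0.03028/0.004803 = 6.304 m/s.
Reynolds number Re = ρVD/μ = 0.554 · 6.304 · 0.0782 / 1.17e-05 = 2.334e+04.
Re > 4000 → turbulent. Relative roughness ε/D = 4.9e-06/0.0782 = 6.27e-05. Haaland: 1/√f = -1.8 log₁₀[(6.27e-05/3.7)^1.11 + 6.9/2.334e+04] = -1.8 log₁₀[5.06e-06 + 0.000296] = 6.339, so f = 0.02488.
Darcy-Weisbach: ΔP = f(L/D)(ρV²/2) = 0.02488·(212/0.0782)·(0.554·6.304²/2) = 0.02488·2711·11.01 = 742.6 Pa.

ΔP ≈ 743 Pa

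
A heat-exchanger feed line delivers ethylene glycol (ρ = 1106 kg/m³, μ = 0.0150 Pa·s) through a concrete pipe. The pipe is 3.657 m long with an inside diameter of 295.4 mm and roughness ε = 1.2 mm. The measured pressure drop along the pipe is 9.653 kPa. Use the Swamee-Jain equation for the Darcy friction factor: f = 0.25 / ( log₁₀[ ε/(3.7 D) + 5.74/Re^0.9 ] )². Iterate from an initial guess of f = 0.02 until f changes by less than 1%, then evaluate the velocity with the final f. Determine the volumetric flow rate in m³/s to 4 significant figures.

Rearranging Darcy-Weisbach: V = √(2·ΔP·D/(f·L·ρ)). With ε/D = 0.0012/0.2954 = 0.00406, iterate starting from f = 0.02:
  f = 0.02 → V = √(2·9653·0.2954/(0.02·3.657·1106)) = 8.396 m/s; Re = ρVD/μ = 1.829e+05; f → 0.02933
  f = 0.02933 → V = 6.934 m/s; Re = 1.51e+05; f → 0.02947
Converged (Δf/f < 1%). With the final f = 0.02947: V = √(2·9653·0.2954/(0.02947·3.657·1106)) = 6.917 m/s.
Q = V·A = 6.917·(π/4·0.2954²) = 0.474 m³/s = 0.4740 m³/s.

Q ≈ 0.4740 m³/s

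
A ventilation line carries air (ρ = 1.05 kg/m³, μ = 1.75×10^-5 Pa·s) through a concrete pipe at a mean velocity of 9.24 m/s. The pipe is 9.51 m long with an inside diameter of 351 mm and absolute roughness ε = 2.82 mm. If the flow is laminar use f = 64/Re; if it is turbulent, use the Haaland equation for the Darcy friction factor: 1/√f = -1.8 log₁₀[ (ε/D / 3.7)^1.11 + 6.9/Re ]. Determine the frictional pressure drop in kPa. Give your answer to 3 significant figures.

ΔP ≈ 0.0433 kPa

Reynolds number Re = ρVD/μ = 1.05 · 9.24 · 0.351 / 1.75e-05 = 1.946e+05.
Re > 4000 → turbulent. Relative roughness ε/D = 0.00282/0.351 = 0.00803. Haaland: 1/√f = -1.8 log₁₀[(0.00803/3.7)^1.11 + 6.9/1.946e+05] = -1.8 log₁₀[0.00111 + 3.55e-05] = 5.297, so f = 0.03565.
Darcy-Weisbach: ΔP = f(L/D)(ρV²/2) = 0.03565·(9.51/0.351)·(1.05·9.24²/2) = 0.03565·27.09·44.82 = 43.29 Pa.
ΔP = 43.29 Pa = 0.0433 kPa.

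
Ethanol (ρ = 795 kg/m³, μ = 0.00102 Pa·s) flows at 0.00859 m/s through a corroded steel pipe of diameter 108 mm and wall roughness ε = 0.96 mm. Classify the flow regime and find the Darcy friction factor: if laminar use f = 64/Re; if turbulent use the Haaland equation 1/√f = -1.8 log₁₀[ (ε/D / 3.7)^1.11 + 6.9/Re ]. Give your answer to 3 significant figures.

f ≈ 0.0885

Re = ρVD/μ = 795·0.00859·0.108/0.00102 = 723.1.
Re < 2300 → laminar, so f = 64/Re = 0.08851 (roughness is irrelevant in laminar flow).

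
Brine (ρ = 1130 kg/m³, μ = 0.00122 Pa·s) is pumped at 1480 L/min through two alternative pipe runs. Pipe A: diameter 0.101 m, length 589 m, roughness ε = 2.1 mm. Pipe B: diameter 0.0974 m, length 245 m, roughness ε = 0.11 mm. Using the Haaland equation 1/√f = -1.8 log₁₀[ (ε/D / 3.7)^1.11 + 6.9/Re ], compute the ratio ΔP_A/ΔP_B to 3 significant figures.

ΔP_A/ΔP_B ≈ 4.72

Pipe A: V = Q/A = 0.02467/0.008012 = 3.079 m/s; Re = 2.88e+05; ε/D = 0.0208; Haaland → f = 0.0496; ΔP_A = f(L/D)(ρV²/2) = 1.549e+06 Pa.
Pipe B: V = Q/A = 0.02467/0.007451 = 3.311 m/s; Re = 2.987e+05; ε/D = 0.00113; Haaland → f = 0.02106; ΔP_B = f(L/D)(ρV²/2) = 3.28e+05 Pa.
ΔP_A/ΔP_B = 1.549e+06/3.28e+05 = 4.72.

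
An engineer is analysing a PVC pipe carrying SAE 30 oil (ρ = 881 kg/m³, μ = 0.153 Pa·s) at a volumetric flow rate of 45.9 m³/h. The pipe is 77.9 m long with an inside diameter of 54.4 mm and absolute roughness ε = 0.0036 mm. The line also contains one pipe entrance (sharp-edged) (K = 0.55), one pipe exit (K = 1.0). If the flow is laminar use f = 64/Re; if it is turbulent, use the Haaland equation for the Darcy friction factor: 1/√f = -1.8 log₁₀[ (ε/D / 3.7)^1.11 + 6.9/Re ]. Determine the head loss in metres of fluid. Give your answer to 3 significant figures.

Q = 45.9 m³/h = 45.9/3600 = 0.01275 m³/s.
Cross-sectional area A = πD²/4 = π(0.0544)²/4 = 0.002324 m²; mean velocity V = Q/A = 0.01275/0.002324 = 5.486 m/s.
Reynolds number Re = ρVD/μ = 881 · 5.486 · 0.0544 / 0.153 = 1718.
Re < 2300 → laminar flow, so f = 64/Re = 64/1718 = 0.03725 (the turbulent correlation is not needed).
Total minor-loss coefficient ΣK = 1·0.55 + 1·1 = 1.55.
ΔP = [f·L/D + ΣK]·(ρV²/2) = [0.03725·77.9/0.0544 + 1.55]·(881·5.486²/2) = [53.34 + 1.55]·1.326e+04 = 7.275e+05 Pa.
Head loss h_f = ΔP/(ρg) = 7.275e+05/(881·9.81) = 84.2 m.

h_f ≈ 84.2 m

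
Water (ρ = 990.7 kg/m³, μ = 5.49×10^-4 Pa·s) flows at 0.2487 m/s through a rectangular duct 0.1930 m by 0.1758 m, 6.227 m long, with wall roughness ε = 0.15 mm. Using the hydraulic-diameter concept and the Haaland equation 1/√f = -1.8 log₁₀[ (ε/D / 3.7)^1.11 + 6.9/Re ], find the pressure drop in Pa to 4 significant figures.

ΔP ≈ 22.55 Pa

Hydraulic diameter D_h = 4A/P = 4·(0.193·0.1758)/(2·(0.193+0.1758)) = 0.1357/0.7376 = 0.184 m.
Re = ρVD_h/μ = 990.7·0.2487·0.184/0.000549 = 8.258e+04.
ε/D_h = 0.00015/0.184 = 0.000815; Haaland gives 1/√f = -1.8 log₁₀[8.73e-05+8.36e-05] = 6.781, so f = 0.02174.
ΔP = f(L/D_h)(ρV²/2) = 0.02174·6.227/0.184·30.64 = 22.55 Pa.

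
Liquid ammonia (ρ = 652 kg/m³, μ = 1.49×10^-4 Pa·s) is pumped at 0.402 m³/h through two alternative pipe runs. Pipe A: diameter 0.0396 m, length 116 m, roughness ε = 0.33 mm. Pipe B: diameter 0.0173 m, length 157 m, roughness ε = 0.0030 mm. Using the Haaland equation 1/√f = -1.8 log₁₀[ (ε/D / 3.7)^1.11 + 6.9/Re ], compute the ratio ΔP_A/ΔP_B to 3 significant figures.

Pipe A: V = Q/A = 0.0001117/0.001232 = 0.09067 m/s; Re = 1.571e+04; ε/D = 0.00833; Haaland → f = 0.03942; ΔP_A = f(L/D)(ρV²/2) = 309.4 Pa.
Pipe B: V = Q/A = 0.0001117/0.0002351 = 0.4751 m/s; Re = 3.596e+04; ε/D = 0.000173; Haaland → f = 0.02275; ΔP_B = f(L/D)(ρV²/2) = 1.519e+04 Pa.
ΔP_A/ΔP_B = 309.4/1.519e+04 = 0.0204.

ΔP_A/ΔP_B ≈ 0.0204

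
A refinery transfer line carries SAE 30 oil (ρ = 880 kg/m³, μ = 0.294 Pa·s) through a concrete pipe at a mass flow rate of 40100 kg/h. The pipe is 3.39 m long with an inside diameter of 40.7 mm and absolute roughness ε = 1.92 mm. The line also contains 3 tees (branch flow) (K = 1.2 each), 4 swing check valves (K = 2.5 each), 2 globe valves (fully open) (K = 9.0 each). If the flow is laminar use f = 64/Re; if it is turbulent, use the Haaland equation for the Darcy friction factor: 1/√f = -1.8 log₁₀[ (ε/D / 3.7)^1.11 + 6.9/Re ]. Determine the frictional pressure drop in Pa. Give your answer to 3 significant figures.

ṁ = 40100 kg/h = 40100/3600 = 11.14 kg/s.
A = πD²/4 = π(0.0407)²/4 = 0.001301 m²; mean velocity V = ṁ/(ρA) = 11.14/(880 · 0.001301) = 9.729 m/s.
Reynolds number Re = ρVD/μ = 880 · 9.729 · 0.0407 / 0.294 = 1185.
Re < 2300 → laminar flow, so f = 64/Re = 64/1185 = 0.054 (the turbulent correlation is not needed).
Total minor-loss coefficient ΣK = 3·1.2 + 4·2.5 + 2·9 = 31.6.
ΔP = [f·L/D + ΣK]·(ρV²/2) = [0.054·3.39/0.0407 + 31.6]·(880·9.729²/2) = [4.498 + 31.6]·4.165e+04 = 1.503e+06 Pa.

ΔP ≈ 1.50×10^6 Pa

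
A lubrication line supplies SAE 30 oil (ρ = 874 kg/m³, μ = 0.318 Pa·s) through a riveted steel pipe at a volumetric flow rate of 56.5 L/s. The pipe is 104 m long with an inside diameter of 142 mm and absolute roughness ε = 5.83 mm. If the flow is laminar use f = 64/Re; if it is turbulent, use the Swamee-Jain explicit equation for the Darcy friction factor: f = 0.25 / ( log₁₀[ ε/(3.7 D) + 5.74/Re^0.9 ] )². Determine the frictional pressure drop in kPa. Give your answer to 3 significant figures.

Q = 56.5 L/s = 56.5/1000 = 0.0565 m³/s.
Cross-sectional area A = πD²/4 = π(0.142)²/4 = 0.01584 m²; mean velocity V = Q/A = 0.0565/0.01584 = 3.568 m/s.
Reynolds number Re = ρVD/μ = 874 · 3.568 · 0.142 / 0.318 = 1392.
Re < 2300 → laminar flow, so f = 64/Re = 64/1392 = 0.04596 (the turbulent correlation is not needed).
Darcy-Weisbach: ΔP = f(L/D)(ρV²/2) = 0.04596·(104/0.142)·(874·3.568²/2) = 0.04596·732.4·5562 = 1.872e+05 Pa.
ΔP = 1.872e+05 Pa = 187 kPa.

ΔP ≈ 187 kPa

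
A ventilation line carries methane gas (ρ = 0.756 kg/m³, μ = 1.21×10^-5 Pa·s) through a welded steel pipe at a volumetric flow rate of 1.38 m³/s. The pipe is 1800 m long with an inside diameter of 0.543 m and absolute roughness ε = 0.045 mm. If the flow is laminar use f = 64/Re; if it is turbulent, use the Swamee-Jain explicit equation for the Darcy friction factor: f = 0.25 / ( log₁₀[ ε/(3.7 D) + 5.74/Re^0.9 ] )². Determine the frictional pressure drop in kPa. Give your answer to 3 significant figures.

ΔP ≈ 0.722 kPa

Cross-sectional area A = πD²/4 = π(0.543)²/4 = 0.2316 m²; mean velocity V = Q/A = 1.38/0.2316 = 5.959 m/s.
Reynolds number Re = ρVD/μ = 0.756 · 5.959 · 0.543 / 1.21e-05 = 2.022e+05.
Re > 4000 → turbulent. Relative roughness ε/D = 4.5e-05/0.543 = 8.29e-05. Swamee-Jain: f = 0.25/(log₁₀[8.29e-05/3.7 + 5.74/2.022e+05^0.9])² = 0.25/(log₁₀[2.24e-05 + 9.63e-05])² = 0.25/(-3.925)² = 0.01622.
Darcy-Weisbach: ΔP = f(L/D)(ρV²/2) = 0.01622·(1800/0.543)·(0.756·5.959²/2) = 0.01622·3315·13.42 = 721.9 Pa.
ΔP = 721.9 Pa = 0.722 kPa.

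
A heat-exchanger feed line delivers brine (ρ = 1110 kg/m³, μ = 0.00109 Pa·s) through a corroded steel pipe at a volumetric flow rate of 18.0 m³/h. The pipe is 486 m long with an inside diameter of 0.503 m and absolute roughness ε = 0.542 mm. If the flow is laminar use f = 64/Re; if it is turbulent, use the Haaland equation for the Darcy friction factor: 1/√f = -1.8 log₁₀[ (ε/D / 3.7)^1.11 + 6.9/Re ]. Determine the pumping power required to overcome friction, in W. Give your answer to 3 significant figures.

Q = 18.0 m³/h = 18.0/3600 = 0.005 m³/s.
Cross-sectional area A = πD²/4 = π(0.503)²/4 = 0.1987 m²; mean velocity V = Q/A = 0.005/0.1987 = 0.02516 m/s.
Reynolds number Re = ρVD/μ = 1110 · 0.02516 · 0.503 / 0.00109 = 1.289e+04.
Re > 4000 → turbulent. Relative roughness ε/D = 0.000542/0.503 = 0.00108. Haaland: 1/√f = -1.8 log₁₀[(0.00108/3.7)^1.11 + 6.9/1.289e+04] = -1.8 log₁₀[0.000119 + 0.000535] = 5.732, so f = 0.03044.
Darcy-Weisbach: ΔP = f(L/D)(ρV²/2) = 0.03044·(486/0.503)·(1110·0.02516²/2) = 0.03044·966.2·0.3514 = 10.33 Pa.
Pumping power P = QΔP = 0.005·10.33 = 0.05167 W = 0.0517 W.

P ≈ 0.0517 W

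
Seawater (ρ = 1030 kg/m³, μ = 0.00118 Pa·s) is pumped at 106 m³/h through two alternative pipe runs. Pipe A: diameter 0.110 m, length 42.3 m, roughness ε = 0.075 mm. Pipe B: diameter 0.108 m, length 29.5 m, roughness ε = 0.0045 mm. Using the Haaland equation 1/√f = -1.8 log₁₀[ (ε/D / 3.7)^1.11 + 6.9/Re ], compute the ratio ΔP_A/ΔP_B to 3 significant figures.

ΔP_A/ΔP_B ≈ 1.70

Pipe A: V = Q/A = 0.02944/0.009503 = 3.098 m/s; Re = 2.975e+05; ε/D = 0.000682; Haaland → f = 0.01907; ΔP_A = f(L/D)(ρV²/2) = 3.625e+04 Pa.
Pipe B: V = Q/A = 0.02944/0.009161 = 3.214 m/s; Re = 3.03e+05; ε/D = 4.17e-05; Haaland → f = 0.01468; ΔP_B = f(L/D)(ρV²/2) = 2.133e+04 Pa.
ΔP_A/ΔP_B = 3.625e+04/2.133e+04 = 1.70.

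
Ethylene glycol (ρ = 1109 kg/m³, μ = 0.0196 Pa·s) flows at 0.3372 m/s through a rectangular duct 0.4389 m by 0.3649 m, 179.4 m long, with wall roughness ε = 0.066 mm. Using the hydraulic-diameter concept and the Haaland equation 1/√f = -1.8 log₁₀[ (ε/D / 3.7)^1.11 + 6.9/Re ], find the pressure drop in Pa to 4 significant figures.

ΔP ≈ 951.0 Pa

Hydraulic diameter D_h = 4A/P = 4·(0.4389·0.3649)/(2·(0.4389+0.3649)) = 0.6406/1.608 = 0.3985 m.
Re = ρVD_h/μ = 1109·0.3372·0.3985/0.0196 = 7603.
ε/D_h = 6.6e-05/0.3985 = 0.000166; Haaland gives 1/√f = -1.8 log₁₀[1.49e-05+0.000908] = 5.463, so f = 0.03351.
ΔP = f(L/D_h)(ρV²/2) = 0.03351·179.4/0.3985·63.05 = 951 Pa.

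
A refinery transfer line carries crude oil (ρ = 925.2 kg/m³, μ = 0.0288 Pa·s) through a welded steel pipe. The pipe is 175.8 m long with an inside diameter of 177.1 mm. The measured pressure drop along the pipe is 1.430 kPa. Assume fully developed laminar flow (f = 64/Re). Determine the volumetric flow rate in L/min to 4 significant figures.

Q ≈ 409.2 L/min

For laminar flow, f = 64/Re with Re = ρVD/μ, so Darcy-Weisbach reduces to ΔP = 32μLV/D². Solving for V: V = ΔP·D²/(32μL) = 1430·(0.1771)²/(32·0.0288·175.8) = 0.2768 m/s.
Check: Re = ρVD/μ = 925.2·0.2768·0.1771/0.0288 = 1575 < 2300, so the laminar assumption holds.
Q = V·A = 0.2768·(π/4·0.1771²) = 0.006819 m³/s = 409.2 L/min.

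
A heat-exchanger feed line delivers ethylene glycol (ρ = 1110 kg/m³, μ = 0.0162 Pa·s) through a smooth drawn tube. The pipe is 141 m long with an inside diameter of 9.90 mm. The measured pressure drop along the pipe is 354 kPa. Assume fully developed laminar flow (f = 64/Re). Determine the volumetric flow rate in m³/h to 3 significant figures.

Q ≈ 0.132 m³/h

For laminar flow, f = 64/Re with Re = ρVD/μ, so Darcy-Weisbach reduces to ΔP = 32μLV/D². Solving for V: V = ΔP·D²/(32μL) = 3.54e+05·(0.0099)²/(32·0.0162·141) = 0.4747 m/s.
Check: Re = ρVD/μ = 1110·0.4747·0.0099/0.0162 = 322 < 2300, so the laminar assumption holds.
Q = V·A = 0.4747·(π/4·0.0099²) = 3.654e-05 m³/s = 0.132 m³/h.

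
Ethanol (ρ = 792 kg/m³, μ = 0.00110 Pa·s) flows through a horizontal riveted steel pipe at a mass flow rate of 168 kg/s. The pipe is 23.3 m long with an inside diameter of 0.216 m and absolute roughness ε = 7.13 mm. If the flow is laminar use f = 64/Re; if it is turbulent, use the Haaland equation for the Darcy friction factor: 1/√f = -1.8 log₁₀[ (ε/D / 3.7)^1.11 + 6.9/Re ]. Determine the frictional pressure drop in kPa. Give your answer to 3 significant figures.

ΔP ≈ 85.4 kPa

A = πD²/4 = π(0.216)²/4 = 0.03664 m²; mean velocity V = ṁ/(ρA) = 168/(792 · 0.03664) = 5.789 m/s.
Reynolds number Re = ρVD/μ = 792 · 5.789 · 0.216 / 0.0011 = 9.003e+05.
Re > 4000 → turbulent. Relative roughness ε/D = 0.00713/0.216 = 0.033. Haaland: 1/√f = -1.8 log₁₀[(0.033/3.7)^1.11 + 6.9/9.003e+05] = -1.8 log₁₀[0.00531 + 7.66e-06] = 4.094, so f = 0.05967.
Darcy-Weisbach: ΔP = f(L/D)(ρV²/2) = 0.05967·(23.3/0.216)·(792·5.789²/2) = 0.05967·107.9·1.327e+04 = 8.541e+04 Pa.
ΔP = 8.541e+04 Pa = 85.4 kPa.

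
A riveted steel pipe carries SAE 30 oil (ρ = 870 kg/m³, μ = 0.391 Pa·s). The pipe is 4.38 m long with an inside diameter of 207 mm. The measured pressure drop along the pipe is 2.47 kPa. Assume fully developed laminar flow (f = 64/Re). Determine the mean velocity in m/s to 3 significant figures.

For laminar flow, f = 64/Re with Re = ρVD/μ, so Darcy-Weisbach reduces to ΔP = 32μLV/D². Solving for V: V = ΔP·D²/(32μL) = 2470·(0.207)²/(32·0.391·4.38) = 1.931 m/s.
Check: Re = ρVD/μ = 870·1.931·0.207/0.391 = 889.5 < 2300, so the laminar assumption holds.

V ≈ 1.93 m/s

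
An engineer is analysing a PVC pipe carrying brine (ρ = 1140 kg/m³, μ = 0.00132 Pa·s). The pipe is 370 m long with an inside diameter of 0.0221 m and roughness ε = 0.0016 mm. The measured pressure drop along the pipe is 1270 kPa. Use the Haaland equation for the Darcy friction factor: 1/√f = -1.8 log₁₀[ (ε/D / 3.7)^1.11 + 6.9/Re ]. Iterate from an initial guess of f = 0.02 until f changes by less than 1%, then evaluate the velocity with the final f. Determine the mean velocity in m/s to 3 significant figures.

V ≈ 2.51 m/s

Rearranging Darcy-Weisbach: V = √(2·ΔP·D/(f·L·ρ)). With ε/D = 1.6e-06/0.0221 = 7.24e-05, iterate starting from f = 0.02:
  f = 0.02 → V = √(2·1.27e+06·0.0221/(0.02·370·1140)) = 2.58 m/s; Re = ρVD/μ = 4.923e+04; f → 0.02098
  f = 0.02098 → V = 2.519 m/s; Re = 4.807e+04; f → 0.02109
Converged (Δf/f < 1%). With the final f = 0.02109: V = √(2·1.27e+06·0.0221/(0.02109·370·1140)) = 2.512 m/s.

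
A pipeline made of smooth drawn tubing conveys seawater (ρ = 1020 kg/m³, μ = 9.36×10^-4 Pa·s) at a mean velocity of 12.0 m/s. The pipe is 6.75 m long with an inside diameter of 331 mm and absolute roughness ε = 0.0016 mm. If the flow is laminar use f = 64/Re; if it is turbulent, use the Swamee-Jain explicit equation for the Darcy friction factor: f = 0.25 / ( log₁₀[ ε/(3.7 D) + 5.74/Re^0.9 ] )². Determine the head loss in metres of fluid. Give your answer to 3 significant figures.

h_f ≈ 1.42 m

Reynolds number Re = ρVD/μ = 1020 · 12 · 0.331 / 0.000936 = 4.328e+06.
Re > 4000 → turbulent. Relative roughness ε/D = 1.6e-06/0.331 = 4.83e-06. Swamee-Jain: f = 0.25/(log₁₀[4.83e-06/3.7 + 5.74/4.328e+06^0.9])² = 0.25/(log₁₀[1.31e-06 + 6.11e-06])² = 0.25/(-5.13)² = 0.009501.
Darcy-Weisbach: ΔP = f(L/D)(ρV²/2) = 0.009501·(6.75/0.331)·(1020·12²/2) = 0.009501·20.39·7.344e+04 = 1.423e+04 Pa.
Head loss h_f = ΔP/(ρg) = 1.423e+04/(1020·9.81) = 1.42 m.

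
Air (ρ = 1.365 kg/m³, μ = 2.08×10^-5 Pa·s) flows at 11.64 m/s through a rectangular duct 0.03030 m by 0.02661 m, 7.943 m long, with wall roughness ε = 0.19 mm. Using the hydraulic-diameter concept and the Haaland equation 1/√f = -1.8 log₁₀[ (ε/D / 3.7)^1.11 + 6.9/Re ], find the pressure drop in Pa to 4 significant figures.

ΔP ≈ 943.3 Pa

Hydraulic diameter D_h = 4A/P = 4·(0.0303·0.02661)/(2·(0.0303+0.02661)) = 0.003225/0.1138 = 0.02834 m.
Re = ρVD_h/μ = 1.365·11.64·0.02834/2.08e-05 = 2.164e+04.
ε/D_h = 0.00019/0.02834 = 0.00671; Haaland gives 1/√f = -1.8 log₁₀[0.000905+0.000319] = 5.242, so f = 0.03639.
ΔP = f(L/D_h)(ρV²/2) = 0.03639·7.943/0.02834·92.47 = 943.3 Pa.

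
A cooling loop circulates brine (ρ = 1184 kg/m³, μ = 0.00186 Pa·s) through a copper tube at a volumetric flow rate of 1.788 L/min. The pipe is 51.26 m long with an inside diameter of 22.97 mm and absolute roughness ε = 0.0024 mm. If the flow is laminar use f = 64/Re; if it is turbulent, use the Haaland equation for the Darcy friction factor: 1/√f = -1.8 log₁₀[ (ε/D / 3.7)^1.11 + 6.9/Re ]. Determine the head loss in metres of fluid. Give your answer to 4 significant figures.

h_f ≈ 0.03580 m

Q = 1.788 L/min = 1.788/60000 = 2.98e-05 m³/s.
Cross-sectional area A = πD²/4 = π(0.02297)²/4 = 0.0004144 m²; mean velocity V = Q/A = 2.98e-05/0.0004144 = 0.07191 m/s.
Reynolds number Re = ρVD/μ = 1184 · 0.07191 · 0.02297 / 0.00186 = 1051.
Re < 2300 → laminar flow, so f = 64/Re = 64/1051 = 0.06087 (the turbulent correlation is not needed).
Darcy-Weisbach: ΔP = f(L/D)(ρV²/2) = 0.06087·(51.26/0.02297)·(1184·0.07191²/2) = 0.06087·2232·3.061 = 415.8 Pa.
Head loss h_f = ΔP/(ρg) = 415.8/(1184·9.81) = 0.03580 m.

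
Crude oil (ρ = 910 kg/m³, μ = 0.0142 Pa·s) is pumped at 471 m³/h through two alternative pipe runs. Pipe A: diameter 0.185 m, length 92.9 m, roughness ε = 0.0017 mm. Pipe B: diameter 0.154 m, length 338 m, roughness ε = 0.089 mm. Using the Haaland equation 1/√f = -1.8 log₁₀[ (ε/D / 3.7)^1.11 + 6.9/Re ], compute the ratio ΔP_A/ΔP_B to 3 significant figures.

Pipe A: V = Q/A = 0.1308/0.02688 = 4.867 m/s; Re = 5.77e+04; ε/D = 9.19e-06; Haaland → f = 0.02008; ΔP_A = f(L/D)(ρV²/2) = 1.087e+05 Pa.
Pipe B: V = Q/A = 0.1308/0.01863 = 7.024 m/s; Re = 6.932e+04; ε/D = 0.000578; Haaland → f = 0.02139; ΔP_B = f(L/D)(ρV²/2) = 1.054e+06 Pa.
ΔP_A/ΔP_B = 1.087e+05/1.054e+06 = 0.103.

ΔP_A/ΔP_B ≈ 0.103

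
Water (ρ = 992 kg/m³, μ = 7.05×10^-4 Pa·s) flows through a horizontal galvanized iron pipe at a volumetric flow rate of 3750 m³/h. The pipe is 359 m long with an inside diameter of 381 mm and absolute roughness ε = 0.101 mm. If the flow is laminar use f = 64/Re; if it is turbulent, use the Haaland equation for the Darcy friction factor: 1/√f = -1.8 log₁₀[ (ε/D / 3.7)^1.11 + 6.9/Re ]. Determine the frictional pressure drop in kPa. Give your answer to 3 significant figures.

ΔP ≈ 575 kPa

Q = 3750 m³/h = 3750/3600 = 1.042 m³/s.
Cross-sectional area A = πD²/4 = π(0.381)²/4 = 0.114 m²; mean velocity V = Q/A = 1.042/0.114 = 9.137 m/s.
Reynolds number Re = ρVD/μ = 992 · 9.137 · 0.381 / 0.000705 = 4.898e+06.
Re > 4000 → turbulent. Relative roughness ε/D = 0.000101/0.381 = 0.000265. Haaland: 1/√f = -1.8 log₁₀[(0.000265/3.7)^1.11 + 6.9/4.898e+06] = -1.8 log₁₀[2.51e-05 + 1.41e-06] = 8.239, so f = 0.01473.
Darcy-Weisbach: ΔP = f(L/D)(ρV²/2) = 0.01473·(359/0.381)·(992·9.137²/2) = 0.01473·942.3·4.141e+04 = 5.748e+05 Pa.
ΔP = 5.748e+05 Pa = 575 kPa.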